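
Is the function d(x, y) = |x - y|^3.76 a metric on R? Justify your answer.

No. d(x,y) = |x-y|^3.76 fails the triangle inequality since p = 3.76 > 1. Counterexample: x = 0, y = 6, z = 9. d(x,z) = |0 - 9|^3.76 = 9^3.76 ≈ 3872.147, but d(x,y) + d(y,z) = 6^3.76 + 3^3.76 ≈ 843.041 + 62.2266 = 905.2676. Since 3872.147 > 905.2676, the triangle inequality is violated.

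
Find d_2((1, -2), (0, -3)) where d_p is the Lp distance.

(Σ|x_i - y_i|^2)^(1/2) = (|1 - 0|^2 + |-2 - (-3)|^2)^(1/2)
= (1^2 + 1^2)^(1/2) = (1 + 1)^(1/2) = (2)^(1/2) ≈ 1.4142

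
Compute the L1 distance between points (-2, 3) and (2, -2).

Σ|x_i - y_i| = |-2 - 2| + |3 - (-2)| = 4 + 5 = 9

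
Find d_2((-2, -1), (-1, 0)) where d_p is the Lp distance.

(Σ|x_i - y_i|^2)^(1/2) = (|-2 - (-1)|^2 + |-1 - 0|^2)^(1/2)
= (1^2 + 1^2)^(1/2) = (1 + 1)^(1/2) = (2)^(1/2) ≈ 1.4142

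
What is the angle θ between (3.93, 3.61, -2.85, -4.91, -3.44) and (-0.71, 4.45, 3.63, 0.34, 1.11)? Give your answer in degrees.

With u = (3.93, 3.61, -2.85, -4.91, -3.44), v = (-0.71, 4.45, 3.63, 0.34, 1.11):
u·v = 3.93·(-0.71) + 3.61·4.45 + (-2.85)·3.63 + (-4.91)·0.34 + (-3.44)·1.11 = (-2.7903) + 16.0645 + (-10.3455) + (-1.6694) + (-3.8184) = -2.5591.
|u| = √(3.93² + 3.61² + (-2.85)² + (-4.91)² + (-3.44)²) = √(15.4449 + 13.0321 + 8.1225 + 24.1081 + 11.8336) = √72.5412, |v| = √((-0.71)² + 4.45² + 3.63² + 0.34² + 1.11²) = √(0.5041 + 19.8025 + 13.1769 + 0.1156 + 1.2321) = √34.8312.
cos θ = (u·v)/(|u||v|) = -2.5591/(√72.5412·√34.8312) ≈ -0.050911
θ = arccos(-0.050911) ≈ 92.92°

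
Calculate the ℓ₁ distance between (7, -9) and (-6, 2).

Σ|x_i - y_i| = |7 - (-6)| + |-9 - 2| = 13 + 11 = 24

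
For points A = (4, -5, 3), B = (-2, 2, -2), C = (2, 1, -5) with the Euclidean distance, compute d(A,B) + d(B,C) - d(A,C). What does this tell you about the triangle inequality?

d(A,B) = √(6² + 7² + 5²) = √110 ≈ 10.4881, d(B,C) = √(4² + 1² + 3²) = √26 ≈ 5.099, d(A,C) = √(2² + 6² + 8²) = √104 ≈ 10.198.
d(A,B) + d(B,C) - d(A,C) = 10.4881 + 5.099 - 10.198 = 15.5871 - 10.198 = 5.3891 (to 4 decimal places). This is ≥ 0, so the triangle inequality holds for these points.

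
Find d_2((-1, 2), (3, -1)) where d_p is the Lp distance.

(Σ|x_i - y_i|^2)^(1/2) = (|-1 - 3|^2 + |2 - (-1)|^2)^(1/2)
= (4^2 + 3^2)^(1/2) = (16 + 9)^(1/2) = (25)^(1/2) = 5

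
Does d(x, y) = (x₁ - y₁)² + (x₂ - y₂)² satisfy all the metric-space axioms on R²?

No. The squared Euclidean distance fails the triangle inequality. Counterexample: x = (0, 0), y = (1, 4), z = (2, 8). d(x,z) = 2² + 8² = 68, but d(x,y) + d(y,z) = (1² + 4²) + (1² + 4²) = 17 + 17 = 34. Since 68 > 34, the triangle inequality is violated. (Note: √d, the ordinary Euclidean distance, IS a metric.)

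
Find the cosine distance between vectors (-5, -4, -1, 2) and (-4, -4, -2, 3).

With u = (-5, -4, -1, 2), v = (-4, -4, -2, 3):
u·v = (-5)·(-4) + (-4)·(-4) + (-1)·(-2) + 2·3 = 20 + 16 + 2 + 6 = 44.
|u| = √((-5)² + (-4)² + (-1)² + 2²) = √46, |v| = √((-4)² + (-4)² + (-2)² + 3²) = √45, so |u||v| = √(46·45) = √2070.
cos θ = (u·v)/(|u||v|) = 44/√2070 ≈ 0.9671
Cosine distance = 1 - cos θ ≈ 1 - 0.9671 = 0.0329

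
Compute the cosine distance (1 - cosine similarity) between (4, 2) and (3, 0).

With u = (4, 2), v = (3, 0):
u·v = 4·3 + 2·0 = 12 + 0 = 12.
|u| = √(4² + 2²) = √20, |v| = √(3² + 0²) = √9, so |u||v| = √(20·9) = √180.
cos θ = (u·v)/(|u||v|) = 12/√180 ≈ 0.8944
Cosine distance = 1 - cos θ ≈ 1 - 0.8944 = 0.1056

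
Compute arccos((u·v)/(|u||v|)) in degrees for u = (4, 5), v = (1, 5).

With u = (4, 5), v = (1, 5):
u·v = 4·1 + 5·5 = 4 + 25 = 29.
|u| = √(4² + 5²) = √41, |v| = √(1² + 5²) = √26, so |u||v| = √(41·26) = √1066.
cos θ = (u·v)/(|u||v|) = 29/√1066 ≈ 0.888218
θ = arccos(0.888218) ≈ 27.35°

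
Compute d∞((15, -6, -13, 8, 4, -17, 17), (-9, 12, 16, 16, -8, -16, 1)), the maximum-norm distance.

max(|x_i - y_i|) = max(|15 - (-9)|, |-6 - 12|, |-13 - 16|, |8 - 16|, |4 - (-8)|, |-17 - (-16)|, |17 - 1|) = max(24, 18, 29, 8, 12, 1, 16) = 29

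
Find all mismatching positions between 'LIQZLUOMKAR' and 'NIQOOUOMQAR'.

Differing positions: 1, 4, 5, 9. Hamming distance = 4.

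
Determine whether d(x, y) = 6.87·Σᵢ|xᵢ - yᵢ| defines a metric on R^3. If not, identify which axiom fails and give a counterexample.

Yes. The L1 (Manhattan) norm induces a metric on R^3, and multiplying a metric by a positive constant 6.87 > 0 preserves all four axioms: non-negativity (6.87·||x-y|| ≥ 0), identity (6.87·||x-y|| = 0 ⟺ ||x-y|| = 0 ⟺ x = y), symmetry (||x-y|| = ||y-x||), and the triangle inequality (6.87·||x-z|| ≤ 6.87·||x-y|| + 6.87·||y-z||). So d is a metric.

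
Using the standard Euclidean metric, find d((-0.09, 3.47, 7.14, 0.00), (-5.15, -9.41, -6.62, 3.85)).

√(Σ(x_i - y_i)²) = √((-0.09 - (-5.15))² + (3.47 - (-9.41))² + (7.14 - (-6.62))² + (0 - 3.85)²)
= √(5.06² + 12.88² + 13.76² + (-3.85)²) = √(25.6036 + 165.8944 + 189.3376 + 14.8225) = √395.6581 ≈ 19.8912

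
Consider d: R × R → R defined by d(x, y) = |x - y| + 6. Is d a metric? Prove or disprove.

No. d fails identity of indiscernibles (specifically d(x,x) = 0): d(-6, -6) = |-6 - (-6)| + 6 = 0 + 6 = 6 ≠ 0.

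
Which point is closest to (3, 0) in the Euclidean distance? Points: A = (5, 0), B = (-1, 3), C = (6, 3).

Distances: d(A) = 2, d(B) = 5, d(C) ≈ 4.2426. Nearest: A = (5, 0) with distance 2.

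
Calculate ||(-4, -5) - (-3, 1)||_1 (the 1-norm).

Σ|x_i - y_i| = |-4 - (-3)| + |-5 - 1| = 1 + 6 = 7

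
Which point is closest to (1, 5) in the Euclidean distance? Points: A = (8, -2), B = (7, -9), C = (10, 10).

Distances: d(A) ≈ 9.8995, d(B) ≈ 15.2315, d(C) ≈ 10.2956. Nearest: A = (8, -2) with distance 9.8995.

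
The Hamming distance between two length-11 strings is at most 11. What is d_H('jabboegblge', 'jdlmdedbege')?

Differing positions: 2, 3, 4, 5, 7, 9. Hamming distance = 6. The maximum possible Hamming distance for length-11 strings is 11, so d_H/11 = 6/11 ≈ 0.5455.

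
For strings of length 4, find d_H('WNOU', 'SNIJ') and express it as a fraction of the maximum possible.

Differing positions: 1, 3, 4. Hamming distance = 3. The maximum possible Hamming distance for length-4 strings is 4, so d_H/4 = 3/4 = 0.75.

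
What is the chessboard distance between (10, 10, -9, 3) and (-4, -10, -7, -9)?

max(|x_i - y_i|) = max(|10 - (-4)|, |10 - (-10)|, |-9 - (-7)|, |3 - (-9)|) = max(14, 20, 2, 12) = 20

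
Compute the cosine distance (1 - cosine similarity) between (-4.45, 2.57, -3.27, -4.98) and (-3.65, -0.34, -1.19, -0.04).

With u = (-4.45, 2.57, -3.27, -4.98), v = (-3.65, -0.34, -1.19, -0.04):
u·v = (-4.45)·(-3.65) + 2.57·(-0.34) + (-3.27)·(-1.19) + (-4.98)·(-0.04) = 16.2425 + (-0.8738) + 3.8913 + 0.1992 = 19.4592.
|u| = √((-4.45)² + 2.57² + (-3.27)² + (-4.98)²) = √(19.8025 + 6.6049 + 10.6929 + 24.8004) = √61.9007, |v| = √((-3.65)² + (-0.34)² + (-1.19)² + (-0.04)²) = √(13.3225 + 0.1156 + 1.4161 + 0.0016) = √14.8558.
cos θ = (u·v)/(|u||v|) = 19.4592/(√61.9007·√14.8558) ≈ 0.6417
Cosine distance = 1 - cos θ ≈ 1 - 0.6417 = 0.3583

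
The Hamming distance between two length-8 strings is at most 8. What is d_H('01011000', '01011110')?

Differing positions: 6, 7. Hamming distance = 2. The maximum possible Hamming distance for length-8 strings is 8, so d_H/8 = 2/8 = 0.25.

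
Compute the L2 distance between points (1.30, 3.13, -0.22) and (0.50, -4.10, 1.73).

(Σ|x_i - y_i|^2)^(1/2) = (|1.3 - 0.5|^2 + |3.13 - (-4.1)|^2 + |-0.22 - 1.73|^2)^(1/2)
= (0.8^2 + 7.23^2 + 1.95^2)^(1/2) = (0.64 + 52.2729 + 3.8025)^(1/2) = (56.7154)^(1/2) ≈ 7.531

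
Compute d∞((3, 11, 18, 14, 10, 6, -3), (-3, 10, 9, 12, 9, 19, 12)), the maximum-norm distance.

max(|x_i - y_i|) = max(|3 - (-3)|, |11 - 10|, |18 - 9|, |14 - 12|, |10 - 9|, |6 - 19|, |-3 - 12|) = max(6, 1, 9, 2, 1, 13, 15) = 15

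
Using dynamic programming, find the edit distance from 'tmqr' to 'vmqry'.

Let D[i][j] be the edit distance between the first i characters of 'tmqr' and the first j characters of 'vmqry', with D[i][0] = i, D[0][j] = j, and D[i][j] = D[i-1][j-1] if the characters match, else 1 + min(D[i-1][j], D[i][j-1], D[i-1][j-1]). Filling the table (rows: prefixes of 'tmqr', columns: prefixes of 'vmqry'):
     ε  v  m  q  r  y
  ε  0  1  2  3  4  5
  t  1  1  2  3  4  5
  m  2  2  1  2  3  4
  q  3  3  2  1  2  3
  r  4  4  3  2  1  2
The bottom-right entry gives D[4][5] = 2, so no sequence of fewer than 2 edits works. Backtracking through the table gives one optimal edit sequence (2 edits):
  tmqr → vmqr (sub t→v @1)
  vmqr → vmqry (ins y @5)
Edit distance = 2.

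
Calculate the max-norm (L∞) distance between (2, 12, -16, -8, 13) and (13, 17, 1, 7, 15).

max(|x_i - y_i|) = max(|2 - 13|, |12 - 17|, |-16 - 1|, |-8 - 7|, |13 - 15|) = max(11, 5, 17, 15, 2) = 17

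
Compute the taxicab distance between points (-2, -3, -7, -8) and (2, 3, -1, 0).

Σ|x_i - y_i| = |-2 - 2| + |-3 - 3| + |-7 - (-1)| + |-8 - 0| = 4 + 6 + 6 + 8 = 24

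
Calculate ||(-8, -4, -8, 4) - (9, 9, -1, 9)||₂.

√(Σ(x_i - y_i)²) = √((-8 - 9)² + (-4 - 9)² + (-8 - (-1))² + (4 - 9)²)
= √((-17)² + (-13)² + (-7)² + (-5)²) = √(289 + 169 + 49 + 25) = √532 ≈ 23.0651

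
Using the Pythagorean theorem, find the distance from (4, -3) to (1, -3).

√(Σ(x_i - y_i)²) = √((4 - 1)² + (-3 - (-3))²)
= √(3² + 0²) = √(9 + 0) = √9 = 3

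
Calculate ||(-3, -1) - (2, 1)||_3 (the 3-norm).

(Σ|x_i - y_i|^3)^(1/3) = (|-3 - 2|^3 + |-1 - 1|^3)^(1/3)
= (5^3 + 2^3)^(1/3) = (125 + 8)^(1/3) = (133)^(1/3) ≈ 5.1045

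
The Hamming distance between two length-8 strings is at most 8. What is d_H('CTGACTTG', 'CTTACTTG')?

Differing positions: 3. Hamming distance = 1. The maximum possible Hamming distance for length-8 strings is 8, so d_H/8 = 1/8 = 0.125.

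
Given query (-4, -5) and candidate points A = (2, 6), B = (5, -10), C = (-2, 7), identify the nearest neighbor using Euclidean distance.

Distances: d(A) ≈ 12.53, d(B) ≈ 10.2956, d(C) ≈ 12.1655. Nearest: B = (5, -10) with distance 10.2956.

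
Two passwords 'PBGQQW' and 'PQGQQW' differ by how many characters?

Differing positions: 2. Hamming distance = 1.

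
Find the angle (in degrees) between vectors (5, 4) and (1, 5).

With u = (5, 4), v = (1, 5):
u·v = 5·1 + 4·5 = 5 + 20 = 25.
|u| = √(5² + 4²) = √41, |v| = √(1² + 5²) = √26, so |u||v| = √(41·26) = √1066.
cos θ = (u·v)/(|u||v|) = 25/√1066 ≈ 0.765705
θ = arccos(0.765705) ≈ 40.03°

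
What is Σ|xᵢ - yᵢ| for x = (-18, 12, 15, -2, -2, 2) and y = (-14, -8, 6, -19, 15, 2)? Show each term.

Σ|x_i - y_i| = |-18 - (-14)| + |12 - (-8)| + |15 - 6| + |-2 - (-19)| + |-2 - 15| + |2 - 2| = 4 + 20 + 9 + 17 + 17 + 0 = 67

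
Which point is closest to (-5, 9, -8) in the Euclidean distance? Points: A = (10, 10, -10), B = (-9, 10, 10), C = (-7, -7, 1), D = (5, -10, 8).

Distances: d(A) ≈ 15.1658, d(B) ≈ 18.4662, d(C) ≈ 18.4662, d(D) ≈ 26.7769. Nearest: A = (10, 10, -10) with distance 15.1658.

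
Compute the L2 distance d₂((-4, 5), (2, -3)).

√(Σ(x_i - y_i)²) = √((-4 - 2)² + (5 - (-3))²)
= √((-6)² + 8²) = √(36 + 64) = √100 = 10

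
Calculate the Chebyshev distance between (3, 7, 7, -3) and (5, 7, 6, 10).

max(|x_i - y_i|) = max(|3 - 5|, |7 - 7|, |7 - 6|, |-3 - 10|) = max(2, 0, 1, 13) = 13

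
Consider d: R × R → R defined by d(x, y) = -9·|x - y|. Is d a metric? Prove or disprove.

No. With c = -9 < 0, d fails non-negativity: d(5, 12) = -9·|5 - 12| = -9·7 = -63 < 0.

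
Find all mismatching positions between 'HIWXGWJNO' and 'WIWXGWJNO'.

Differing positions: 1. Hamming distance = 1.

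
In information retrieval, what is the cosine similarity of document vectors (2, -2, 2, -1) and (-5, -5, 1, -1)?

With u = (2, -2, 2, -1), v = (-5, -5, 1, -1):
u·v = 2·(-5) + (-2)·(-5) + 2·1 + (-1)·(-1) = (-10) + 10 + 2 + 1 = 3.
|u| = √(2² + (-2)² + 2² + (-1)²) = √13, |v| = √((-5)² + (-5)² + 1² + (-1)²) = √52, so |u||v| = √(13·52) = √676 = 26.
cos θ = (u·v)/(|u||v|) = 3/26 ≈ 0.1154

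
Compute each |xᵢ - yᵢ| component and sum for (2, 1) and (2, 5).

Σ|x_i - y_i| = |2 - 2| + |1 - 5| = 0 + 4 = 4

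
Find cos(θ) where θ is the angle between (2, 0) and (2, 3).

With u = (2, 0), v = (2, 3):
u·v = 2·2 + 0·3 = 4 + 0 = 4.
|u| = √(2² + 0²) = √4, |v| = √(2² + 3²) = √13, so |u||v| = √(4·13) = √52.
cos θ = (u·v)/(|u||v|) = 4/√52 ≈ 0.5547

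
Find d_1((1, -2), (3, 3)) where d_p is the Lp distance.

Σ|x_i - y_i| = |1 - 3| + |-2 - 3| = 2 + 5 = 7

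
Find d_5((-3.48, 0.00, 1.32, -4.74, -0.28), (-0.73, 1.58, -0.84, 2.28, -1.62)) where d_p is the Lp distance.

(Σ|x_i - y_i|^5)^(1/5) = (|-3.48 - (-0.73)|^5 + |0 - 1.58|^5 + |1.32 - (-0.84)|^5 + |-4.74 - 2.28|^5 + |-0.28 - (-1.62)|^5)^(1/5)
= (2.75^5 + 1.58^5 + 2.16^5 + 7.02^5 + 1.34^5)^(1/5) ≈ (157.2764 + 9.8466 + 47.0185 + 17048.4759 + 4.3204)^(1/5) = (17266.9378)^(1/5) ≈ 7.0379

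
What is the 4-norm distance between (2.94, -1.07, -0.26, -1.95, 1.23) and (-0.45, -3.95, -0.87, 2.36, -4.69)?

(Σ|x_i - y_i|^4)^(1/4) = (|2.94 - (-0.45)|^4 + |-1.07 - (-3.95)|^4 + |-0.26 - (-0.87)|^4 + |-1.95 - 2.36|^4 + |1.23 - (-4.69)|^4)^(1/4)
= (3.39^4 + 2.88^4 + 0.61^4 + 4.31^4 + 5.92^4)^(1/4) ≈ (132.0684 + 68.7971 + 0.1385 + 345.0715 + 1228.2502)^(1/4) = (1774.3257)^(1/4) ≈ 6.4902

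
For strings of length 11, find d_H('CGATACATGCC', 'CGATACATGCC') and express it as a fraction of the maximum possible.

Differing positions: none. Hamming distance = 0. The maximum possible Hamming distance for length-11 strings is 11, so d_H/11 = 0/11 = 0.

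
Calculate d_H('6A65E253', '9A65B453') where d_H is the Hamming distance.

Differing positions: 1, 5, 6. Hamming distance = 3.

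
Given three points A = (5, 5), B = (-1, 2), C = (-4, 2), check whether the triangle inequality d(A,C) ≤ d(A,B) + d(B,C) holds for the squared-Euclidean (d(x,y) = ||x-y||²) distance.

d(A,B) = 6² + 3² = 45, d(B,C) = 3² + 0² = 9, d(A,C) = 9² + 3² = 90.
d(A,C) = 90 > 45 + 9 = 54. Triangle inequality is VIOLATED. (Squared-Euclidean is not a metric — this is a counterexample.)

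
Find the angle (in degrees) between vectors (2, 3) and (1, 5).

With u = (2, 3), v = (1, 5):
u·v = 2·1 + 3·5 = 2 + 15 = 17.
|u| = √(2² + 3²) = √13, |v| = √(1² + 5²) = √26, so |u||v| = √(13·26) = √338.
cos θ = (u·v)/(|u||v|) = 17/√338 ≈ 0.924678
θ = arccos(0.924678) ≈ 22.38°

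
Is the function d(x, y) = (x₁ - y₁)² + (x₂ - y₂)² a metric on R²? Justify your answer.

No. The squared Euclidean distance fails the triangle inequality. Counterexample: x = (0, 0), y = (5, 2), z = (10, 4). d(x,z) = 10² + 4² = 116, but d(x,y) + d(y,z) = (5² + 2²) + (5² + 2²) = 29 + 29 = 58. Since 116 > 58, the triangle inequality is violated. (Note: √d, the ordinary Euclidean distance, IS a metric.)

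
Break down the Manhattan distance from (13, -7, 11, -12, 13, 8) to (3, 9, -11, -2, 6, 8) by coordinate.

Σ|x_i - y_i| = |13 - 3| + |-7 - 9| + |11 - (-11)| + |-12 - (-2)| + |13 - 6| + |8 - 8| = 10 + 16 + 22 + 10 + 7 + 0 = 65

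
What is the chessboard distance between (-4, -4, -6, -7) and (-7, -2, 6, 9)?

max(|x_i - y_i|) = max(|-4 - (-7)|, |-4 - (-2)|, |-6 - 6|, |-7 - 9|) = max(3, 2, 12, 16) = 16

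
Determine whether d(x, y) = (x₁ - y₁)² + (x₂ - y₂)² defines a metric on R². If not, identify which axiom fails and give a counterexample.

No. The squared Euclidean distance fails the triangle inequality. Counterexample: x = (0, 0), y = (1, 5), z = (2, 10). d(x,z) = 2² + 10² = 104, but d(x,y) + d(y,z) = (1² + 5²) + (1² + 5²) = 26 + 26 = 52. Since 104 > 52, the triangle inequality is violated. (Note: √d, the ordinary Euclidean distance, IS a metric.)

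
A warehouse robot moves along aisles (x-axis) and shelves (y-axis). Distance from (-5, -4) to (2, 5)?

Σ|x_i - y_i| = |-5 - 2| + |-4 - 5| = 7 + 9 = 16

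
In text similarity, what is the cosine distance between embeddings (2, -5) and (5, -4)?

With u = (2, -5), v = (5, -4):
u·v = 2·5 + (-5)·(-4) = 10 + 20 = 30.
|u| = √(2² + (-5)²) = √29, |v| = √(5² + (-4)²) = √41, so |u||v| = √(29·41) = √1189.
cos θ = (u·v)/(|u||v|) = 30/√1189 ≈ 0.87
Cosine distance = 1 - cos θ ≈ 1 - 0.87 = 0.13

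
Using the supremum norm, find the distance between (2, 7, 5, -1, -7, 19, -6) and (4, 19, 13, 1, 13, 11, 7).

max(|x_i - y_i|) = max(|2 - 4|, |7 - 19|, |5 - 13|, |-1 - 1|, |-7 - 13|, |19 - 11|, |-6 - 7|) = max(2, 12, 8, 2, 20, 8, 13) = 20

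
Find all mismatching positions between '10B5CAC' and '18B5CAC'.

Differing positions: 2. Hamming distance = 1.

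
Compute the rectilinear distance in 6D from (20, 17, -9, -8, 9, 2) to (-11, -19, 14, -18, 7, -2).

Σ|x_i - y_i| = |20 - (-11)| + |17 - (-19)| + |-9 - 14| + |-8 - (-18)| + |9 - 7| + |2 - (-2)| = 31 + 36 + 23 + 10 + 2 + 4 = 106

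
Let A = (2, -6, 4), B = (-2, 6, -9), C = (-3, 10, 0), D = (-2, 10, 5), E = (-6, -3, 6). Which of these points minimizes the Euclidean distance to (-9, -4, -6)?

Distances: d(A) = 15, d(B) ≈ 12.5698, d(C) ≈ 16.3707, d(D) ≈ 19.1311, d(E) ≈ 12.4097. Nearest: E = (-6, -3, 6) with distance 12.4097.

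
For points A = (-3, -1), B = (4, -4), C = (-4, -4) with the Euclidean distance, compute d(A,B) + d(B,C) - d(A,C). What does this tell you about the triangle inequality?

d(A,B) = √(7² + 3²) = √58 ≈ 7.6158, d(B,C) = √(8² + 0²) = √64 = 8, d(A,C) = √(1² + 3²) = √10 ≈ 3.1623.
d(A,B) + d(B,C) - d(A,C) = 7.6158 + 8 - 3.1623 = 15.6158 - 3.1623 = 12.4535 (to 4 decimal places). This is ≥ 0, so the triangle inequality holds for these points.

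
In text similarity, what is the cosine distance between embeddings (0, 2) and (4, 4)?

With u = (0, 2), v = (4, 4):
u·v = 0·4 + 2·4 = 0 + 8 = 8.
|u| = √(0² + 2²) = √4, |v| = √(4² + 4²) = √32, so |u||v| = √(4·32) = √128.
cos θ = (u·v)/(|u||v|) = 8/√128 ≈ 0.7071
Cosine distance = 1 - cos θ ≈ 1 - 0.7071 = 0.2929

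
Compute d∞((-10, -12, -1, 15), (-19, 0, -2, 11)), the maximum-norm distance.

max(|x_i - y_i|) = max(|-10 - (-19)|, |-12 - 0|, |-1 - (-2)|, |15 - 11|) = max(9, 12, 1, 4) = 12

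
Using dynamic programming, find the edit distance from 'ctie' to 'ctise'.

Let D[i][j] be the edit distance between the first i characters of 'ctie' and the first j characters of 'ctise', with D[i][0] = i, D[0][j] = j, and D[i][j] = D[i-1][j-1] if the characters match, else 1 + min(D[i-1][j], D[i][j-1], D[i-1][j-1]). Filling the table (rows: prefixes of 'ctie', columns: prefixes of 'ctise'):
     ε  c  t  i  s  e
  ε  0  1  2  3  4  5
  c  1  0  1  2  3  4
  t  2  1  0  1  2  3
  i  3  2  1  0  1  2
  e  4  3  2  1  1  1
The bottom-right entry gives D[4][5] = 1, so no sequence of fewer than 1 edit works. Backtracking through the table gives one optimal edit sequence (1 edit):
  ctie → ctise (ins s @4)
Edit distance = 1.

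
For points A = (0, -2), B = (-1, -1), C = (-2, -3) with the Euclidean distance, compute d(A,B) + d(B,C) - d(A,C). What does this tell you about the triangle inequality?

d(A,B) = √(1² + 1²) = √2 ≈ 1.4142, d(B,C) = √(1² + 2²) = √5 ≈ 2.2361, d(A,C) = √(2² + 1²) = √5 ≈ 2.2361.
d(A,B) + d(B,C) - d(A,C) = 1.4142 + 2.2361 - 2.2361 = 3.6503 - 2.2361 = 1.4142 (to 4 decimal places). This is ≥ 0, so the triangle inequality holds for these points.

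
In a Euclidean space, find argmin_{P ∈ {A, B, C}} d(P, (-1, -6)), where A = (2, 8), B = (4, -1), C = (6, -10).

Distances: d(A) ≈ 14.3178, d(B) ≈ 7.0711, d(C) ≈ 8.0623. Nearest: B = (4, -1) with distance 7.0711.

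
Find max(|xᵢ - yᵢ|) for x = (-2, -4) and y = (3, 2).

max(|x_i - y_i|) = max(|-2 - 3|, |-4 - 2|) = max(5, 6) = 6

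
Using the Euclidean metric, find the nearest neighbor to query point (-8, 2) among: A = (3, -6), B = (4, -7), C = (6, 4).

Distances: d(A) ≈ 13.6015, d(B) = 15, d(C) ≈ 14.1421. Nearest: A = (3, -6) with distance 13.6015.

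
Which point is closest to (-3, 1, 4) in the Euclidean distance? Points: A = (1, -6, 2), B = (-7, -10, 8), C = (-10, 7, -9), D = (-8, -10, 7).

Distances: d(A) ≈ 8.3066, d(B) ≈ 12.3693, d(C) ≈ 15.9374, d(D) ≈ 12.4499. Nearest: A = (1, -6, 2) with distance 8.3066.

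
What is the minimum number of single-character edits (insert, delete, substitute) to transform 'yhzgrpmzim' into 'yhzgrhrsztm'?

Let D[i][j] be the edit distance between the first i characters of 'yhzgrpmzim' and the first j characters of 'yhzgrhrsztm', with D[i][0] = i, D[0][j] = j, and D[i][j] = D[i-1][j-1] if the characters match, else 1 + min(D[i-1][j], D[i][j-1], D[i-1][j-1]). Filling the table (rows: prefixes of 'yhzgrpmzim', columns: prefixes of 'yhzgrhrsztm'):
     ε  y  h  z  g  r  h  r  s  z  t  m
  ε  0  1  2  3  4  5  6  7  8  9 10 11
  y  1  0  1  2  3  4  5  6  7  8  9 10
  h  2  1  0  1  2  3  4  5  6  7  8  9
  z  3  2  1  0  1  2  3  4  5  6  7  8
  g  4  3  2  1  0  1  2  3  4  5  6  7
  r  5  4  3  2  1  0  1  2  3  4  5  6
  p  6  5  4  3  2  1  1  2  3  4  5  6
  m  7  6  5  4  3  2  2  2  3  4  5  5
  z  8  7  6  5  4  3  3  3  3  3  4  5
  i  9  8  7  6  5  4  4  4  4  4  4  5
  m 10  9  8  7  6  5  5  5  5  5  5  4
The bottom-right entry gives D[10][11] = 4, so no sequence of fewer than 4 edits works. Backtracking through the table gives one optimal edit sequence (4 edits):
  yhzgrpmzim → yhzgrhpmzim (ins h @6)
  yhzgrhpmzim → yhzgrhrmzim (sub p→r @7)
  yhzgrhrmzim → yhzgrhrszim (sub m→s @8)
  yhzgrhrszim → yhzgrhrsztm (sub i→t @10)
Edit distance = 4.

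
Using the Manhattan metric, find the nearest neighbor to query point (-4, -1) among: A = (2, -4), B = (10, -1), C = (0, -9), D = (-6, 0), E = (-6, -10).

Distances: d(A) = 9, d(B) = 14, d(C) = 12, d(D) = 3, d(E) = 11. Nearest: D = (-6, 0) with distance 3.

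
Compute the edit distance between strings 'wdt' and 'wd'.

Let D[i][j] be the edit distance between the first i characters of 'wdt' and the first j characters of 'wd', with D[i][0] = i, D[0][j] = j, and D[i][j] = D[i-1][j-1] if the characters match, else 1 + min(D[i-1][j], D[i][j-1], D[i-1][j-1]). Filling the table (rows: prefixes of 'wdt', columns: prefixes of 'wd'):
     ε  w  d
  ε  0  1  2
  w  1  0  1
  d  2  1  0
  t  3  2  1
The bottom-right entry gives D[3][2] = 1, so no sequence of fewer than 1 edit works. Backtracking through the table gives one optimal edit sequence (1 edit):
  wdt → wd (del t @3)
Edit distance = 1.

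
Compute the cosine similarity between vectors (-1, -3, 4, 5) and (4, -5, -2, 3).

With u = (-1, -3, 4, 5), v = (4, -5, -2, 3):
u·v = (-1)·4 + (-3)·(-5) + 4·(-2) + 5·3 = (-4) + 15 + (-8) + 15 = 18.
|u| = √((-1)² + (-3)² + 4² + 5²) = √51, |v| = √(4² + (-5)² + (-2)² + 3²) = √54, so |u||v| = √(51·54) = √2754.
cos θ = (u·v)/(|u||v|) = 18/√2754 ≈ 0.343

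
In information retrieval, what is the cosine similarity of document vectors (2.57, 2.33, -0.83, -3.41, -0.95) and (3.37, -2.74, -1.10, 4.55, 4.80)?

With u = (2.57, 2.33, -0.83, -3.41, -0.95), v = (3.37, -2.74, -1.10, 4.55, 4.80):
u·v = 2.57·3.37 + 2.33·(-2.74) + (-0.83)·(-1.1) + (-3.41)·4.55 + (-0.95)·4.8 = 8.6609 + (-6.3842) + 0.913 + (-15.5155) + (-4.56) = -16.8858.
|u| = √(2.57² + 2.33² + (-0.83)² + (-3.41)² + (-0.95)²) = √(6.6049 + 5.4289 + 0.6889 + 11.6281 + 0.9025) = √25.2533, |v| = √(3.37² + (-2.74)² + (-1.1)² + 4.55² + 4.8²) = √(11.3569 + 7.5076 + 1.21 + 20.7025 + 23.04) = √63.817.
cos θ = (u·v)/(|u||v|) = -16.8858/(√25.2533·√63.817) ≈ -0.4206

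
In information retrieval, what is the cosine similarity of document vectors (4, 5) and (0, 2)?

With u = (4, 5), v = (0, 2):
u·v = 4·0 + 5·2 = 0 + 10 = 10.
|u| = √(4² + 5²) = √41, |v| = √(0² + 2²) = √4, so |u||v| = √(41·4) = √164.
cos θ = (u·v)/(|u||v|) = 10/√164 ≈ 0.7809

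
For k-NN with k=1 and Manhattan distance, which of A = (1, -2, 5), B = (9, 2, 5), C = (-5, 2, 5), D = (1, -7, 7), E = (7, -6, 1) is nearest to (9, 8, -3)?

Distances: d(A) = 26, d(B) = 14, d(C) = 28, d(D) = 33, d(E) = 20. Nearest: B = (9, 2, 5) with distance 14.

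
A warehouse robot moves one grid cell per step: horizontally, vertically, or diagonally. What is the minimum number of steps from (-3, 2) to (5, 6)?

max(|x_i - y_i|) = max(|-3 - 5|, |2 - 6|) = max(8, 4) = 8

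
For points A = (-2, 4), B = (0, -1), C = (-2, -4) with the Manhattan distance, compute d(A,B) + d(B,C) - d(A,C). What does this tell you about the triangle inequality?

d(A,B) = 2 + 5 = 7, d(B,C) = 2 + 3 = 5, d(A,C) = 0 + 8 = 8.
d(A,B) + d(B,C) - d(A,C) = 7 + 5 - 8 = 12 - 8 = 4. This is ≥ 0, so the triangle inequality holds for these points.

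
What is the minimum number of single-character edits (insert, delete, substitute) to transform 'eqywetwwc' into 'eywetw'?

Let D[i][j] be the edit distance between the first i characters of 'eqywetwwc' and the first j characters of 'eywetw', with D[i][0] = i, D[0][j] = j, and D[i][j] = D[i-1][j-1] if the characters match, else 1 + min(D[i-1][j], D[i][j-1], D[i-1][j-1]). Filling the table (rows: prefixes of 'eqywetwwc', columns: prefixes of 'eywetw'):
     ε  e  y  w  e  t  w
  ε  0  1  2  3  4  5  6
  e  1  0  1  2  3  4  5
  q  2  1  1  2  3  4  5
  y  3  2  1  2  3  4  5
  w  4  3  2  1  2  3  4
  e  5  4  3  2  1  2  3
  t  6  5  4  3  2  1  2
  w  7  6  5  4  3  2  1
  w  8  7  6  5  4  3  2
  c  9  8  7  6  5  4  3
The bottom-right entry gives D[9][6] = 3, so no sequence of fewer than 3 edits works. Backtracking through the table gives one optimal edit sequence (3 edits):
  eqywetwwc → eywetwwc (del q @2)
  eywetwwc → eywetwc (del w @6)
  eywetwc → eywetw (del c @7)
Edit distance = 3.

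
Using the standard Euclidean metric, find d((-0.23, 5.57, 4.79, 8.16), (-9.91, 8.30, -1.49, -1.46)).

√(Σ(x_i - y_i)²) = √((-0.23 - (-9.91))² + (5.57 - 8.3)² + (4.79 - (-1.49))² + (8.16 - (-1.46))²)
= √(9.68² + (-2.73)² + 6.28² + 9.62²) = √(93.7024 + 7.4529 + 39.4384 + 92.5444) = √233.1381 ≈ 15.2689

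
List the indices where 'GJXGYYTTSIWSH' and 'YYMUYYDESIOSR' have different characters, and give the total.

Differing positions: 1, 2, 3, 4, 7, 8, 11, 13. Hamming distance = 8.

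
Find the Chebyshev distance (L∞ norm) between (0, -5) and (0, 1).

max(|x_i - y_i|) = max(|0 - 0|, |-5 - 1|) = max(0, 6) = 6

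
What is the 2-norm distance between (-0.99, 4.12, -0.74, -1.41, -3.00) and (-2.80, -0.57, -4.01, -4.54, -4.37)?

(Σ|x_i - y_i|^2)^(1/2) = (|-0.99 - (-2.8)|^2 + |4.12 - (-0.57)|^2 + |-0.74 - (-4.01)|^2 + |-1.41 - (-4.54)|^2 + |-3 - (-4.37)|^2)^(1/2)
= (1.81^2 + 4.69^2 + 3.27^2 + 3.13^2 + 1.37^2)^(1/2) = (3.2761 + 21.9961 + 10.6929 + 9.7969 + 1.8769)^(1/2) = (47.6389)^(1/2) ≈ 6.9021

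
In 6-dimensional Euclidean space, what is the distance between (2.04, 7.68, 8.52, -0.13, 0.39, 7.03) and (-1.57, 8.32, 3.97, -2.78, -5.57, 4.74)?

√(Σ(x_i - y_i)²) = √((2.04 - (-1.57))² + (7.68 - 8.32)² + (8.52 - 3.97)² + (-0.13 - (-2.78))² + (0.39 - (-5.57))² + (7.03 - 4.74)²)
= √(3.61² + (-0.64)² + 4.55² + 2.65² + 5.96² + 2.29²) = √(13.0321 + 0.4096 + 20.7025 + 7.0225 + 35.5216 + 5.2441) = √81.9324 ≈ 9.0517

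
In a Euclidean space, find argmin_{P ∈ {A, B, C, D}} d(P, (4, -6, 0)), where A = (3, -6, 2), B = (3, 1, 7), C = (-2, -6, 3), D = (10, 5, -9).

Distances: d(A) ≈ 2.2361, d(B) ≈ 9.9499, d(C) ≈ 6.7082, d(D) ≈ 15.4272. Nearest: A = (3, -6, 2) with distance 2.2361.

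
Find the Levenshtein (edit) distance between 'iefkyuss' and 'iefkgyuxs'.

Let D[i][j] be the edit distance between the first i characters of 'iefkyuss' and the first j characters of 'iefkgyuxs', with D[i][0] = i, D[0][j] = j, and D[i][j] = D[i-1][j-1] if the characters match, else 1 + min(D[i-1][j], D[i][j-1], D[i-1][j-1]). Filling the table (rows: prefixes of 'iefkyuss', columns: prefixes of 'iefkgyuxs'):
     ε  i  e  f  k  g  y  u  x  s
  ε  0  1  2  3  4  5  6  7  8  9
  i  1  0  1  2  3  4  5  6  7  8
  e  2  1  0  1  2  3  4  5  6  7
  f  3  2  1  0  1  2  3  4  5  6
  k  4  3  2  1  0  1  2  3  4  5
  y  5  4  3  2  1  1  1  2  3  4
  u  6  5  4  3  2  2  2  1  2  3
  s  7  6  5  4  3  3  3  2  2  2
  s  8  7  6  5  4  4  4  3  3  2
The bottom-right entry gives D[8][9] = 2, so no sequence of fewer than 2 edits works. Backtracking through the table gives one optimal edit sequence (2 edits):
  iefkyuss → iefkgyuss (ins g @5)
  iefkgyuss → iefkgyuxs (sub s→x @8)
Edit distance = 2.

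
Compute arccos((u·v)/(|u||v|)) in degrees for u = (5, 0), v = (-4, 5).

With u = (5, 0), v = (-4, 5):
u·v = 5·(-4) + 0·5 = (-20) + 0 = -20.
|u| = √(5² + 0²) = √25, |v| = √((-4)² + 5²) = √41, so |u||v| = √(25·41) = √1025.
cos θ = (u·v)/(|u||v|) = -20/√1025 ≈ -0.624695
θ = arccos(-0.624695) ≈ 128.66°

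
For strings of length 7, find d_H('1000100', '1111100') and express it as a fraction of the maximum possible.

Differing positions: 2, 3, 4. Hamming distance = 3. The maximum possible Hamming distance for length-7 strings is 7, so d_H/7 = 3/7 ≈ 0.4286.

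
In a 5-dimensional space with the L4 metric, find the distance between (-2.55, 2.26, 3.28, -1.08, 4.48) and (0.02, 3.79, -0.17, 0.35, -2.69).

(Σ|x_i - y_i|^4)^(1/4) = (|-2.55 - 0.02|^4 + |2.26 - 3.79|^4 + |3.28 - (-0.17)|^4 + |-1.08 - 0.35|^4 + |4.48 - (-2.69)|^4)^(1/4)
= (2.57^4 + 1.53^4 + 3.45^4 + 1.43^4 + 7.17^4)^(1/4) ≈ (43.6247 + 5.4798 + 141.6695 + 4.1816 + 2642.875)^(1/4) = (2837.8306)^(1/4) ≈ 7.2987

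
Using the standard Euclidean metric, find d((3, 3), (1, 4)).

√(Σ(x_i - y_i)²) = √((3 - 1)² + (3 - 4)²)
= √(2² + (-1)²) = √(4 + 1) = √5 ≈ 2.2361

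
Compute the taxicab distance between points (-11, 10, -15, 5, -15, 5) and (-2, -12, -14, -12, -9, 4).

Σ|x_i - y_i| = |-11 - (-2)| + |10 - (-12)| + |-15 - (-14)| + |5 - (-12)| + |-15 - (-9)| + |5 - 4| = 9 + 22 + 1 + 17 + 6 + 1 = 56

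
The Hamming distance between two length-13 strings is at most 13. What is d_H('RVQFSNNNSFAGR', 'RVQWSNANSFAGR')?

Differing positions: 4, 7. Hamming distance = 2. The maximum possible Hamming distance for length-13 strings is 13, so d_H/13 = 2/13 ≈ 0.1538.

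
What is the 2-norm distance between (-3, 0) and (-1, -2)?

(Σ|x_i - y_i|^2)^(1/2) = (|-3 - (-1)|^2 + |0 - (-2)|^2)^(1/2)
= (2^2 + 2^2)^(1/2) = (4 + 4)^(1/2) = (8)^(1/2) ≈ 2.8284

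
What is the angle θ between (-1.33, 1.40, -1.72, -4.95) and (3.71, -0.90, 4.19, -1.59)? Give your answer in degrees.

With u = (-1.33, 1.40, -1.72, -4.95), v = (3.71, -0.90, 4.19, -1.59):
u·v = (-1.33)·3.71 + 1.4·(-0.9) + (-1.72)·4.19 + (-4.95)·(-1.59) = (-4.9343) + (-1.26) + (-7.2068) + 7.8705 = -5.5306.
|u| = √((-1.33)² + 1.4² + (-1.72)² + (-4.95)²) = √(1.7689 + 1.96 + 2.9584 + 24.5025) = √31.1898, |v| = √(3.71² + (-0.9)² + 4.19² + (-1.59)²) = √(13.7641 + 0.81 + 17.5561 + 2.5281) = √34.6583.
cos θ = (u·v)/(|u||v|) = -5.5306/(√31.1898·√34.6583) ≈ -0.168214
θ = arccos(-0.168214) ≈ 99.68°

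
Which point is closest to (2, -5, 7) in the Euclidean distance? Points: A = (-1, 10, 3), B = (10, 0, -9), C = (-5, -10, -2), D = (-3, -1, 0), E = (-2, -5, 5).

Distances: d(A) ≈ 15.8114, d(B) ≈ 18.5742, d(C) ≈ 12.4499, d(D) ≈ 9.4868, d(E) ≈ 4.4721. Nearest: E = (-2, -5, 5) with distance 4.4721.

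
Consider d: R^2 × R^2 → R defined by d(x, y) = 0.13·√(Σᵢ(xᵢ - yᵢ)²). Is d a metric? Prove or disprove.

Yes. The L2 (Euclidean) norm induces a metric on R^2, and multiplying a metric by a positive constant 0.13 > 0 preserves all four axioms: non-negativity (0.13·||x-y|| ≥ 0), identity (0.13·||x-y|| = 0 ⟺ ||x-y|| = 0 ⟺ x = y), symmetry (||x-y|| = ||y-x||), and the triangle inequality (0.13·||x-z|| ≤ 0.13·||x-y|| + 0.13·||y-z||). So d is a metric.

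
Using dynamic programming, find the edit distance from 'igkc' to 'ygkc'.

Let D[i][j] be the edit distance between the first i characters of 'igkc' and the first j characters of 'ygkc', with D[i][0] = i, D[0][j] = j, and D[i][j] = D[i-1][j-1] if the characters match, else 1 + min(D[i-1][j], D[i][j-1], D[i-1][j-1]). Filling the table (rows: prefixes of 'igkc', columns: prefixes of 'ygkc'):
     ε  y  g  k  c
  ε  0  1  2  3  4
  i  1  1  2  3  4
  g  2  2  1  2  3
  k  3  3  2  1  2
  c  4  4  3  2  1
The bottom-right entry gives D[4][4] = 1, so no sequence of fewer than 1 edit works. Backtracking through the table gives one optimal edit sequence (1 edit):
  igkc → ygkc (sub i→y @1)
Edit distance = 1.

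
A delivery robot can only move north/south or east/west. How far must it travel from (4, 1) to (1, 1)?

Σ|x_i - y_i| = |4 - 1| + |1 - 1| = 3 + 0 = 3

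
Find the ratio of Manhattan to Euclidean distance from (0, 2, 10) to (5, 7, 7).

L1 = |0 - 5| + |2 - 7| + |10 - 7| = 5 + 5 + 3 = 13
L2 = √(5² + 5² + 3²) = √59 ≈ 7.6811
L1 ≥ L2 always (equality iff movement is along one axis); L1 > L2 here.
Ratio L1/L2 = 13/√59 ≈ 1.6925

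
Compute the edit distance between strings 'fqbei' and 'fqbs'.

Let D[i][j] be the edit distance between the first i characters of 'fqbei' and the first j characters of 'fqbs', with D[i][0] = i, D[0][j] = j, and D[i][j] = D[i-1][j-1] if the characters match, else 1 + min(D[i-1][j], D[i][j-1], D[i-1][j-1]). Filling the table (rows: prefixes of 'fqbei', columns: prefixes of 'fqbs'):
     ε  f  q  b  s
  ε  0  1  2  3  4
  f  1  0  1  2  3
  q  2  1  0  1  2
  b  3  2  1  0  1
  e  4  3  2  1  1
  i  5  4  3  2  2
The bottom-right entry gives D[5][4] = 2, so no sequence of fewer than 2 edits works. Backtracking through the table gives one optimal edit sequence (2 edits):
  fqbei → fqbi (del e @4)
  fqbi → fqbs (sub i→s @4)
Edit distance = 2.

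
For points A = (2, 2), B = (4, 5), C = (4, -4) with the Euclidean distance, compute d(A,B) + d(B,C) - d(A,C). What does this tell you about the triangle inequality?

d(A,B) = √(2² + 3²) = √13 ≈ 3.6056, d(B,C) = √(0² + 9²) = √81 = 9, d(A,C) = √(2² + 6²) = √40 ≈ 6.3246.
d(A,B) + d(B,C) - d(A,C) = 3.6056 + 9 - 6.3246 = 12.6056 - 6.3246 = 6.281 (to 4 decimal places). This is ≥ 0, so the triangle inequality holds for these points.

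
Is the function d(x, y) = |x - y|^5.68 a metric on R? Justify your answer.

No. d(x,y) = |x-y|^5.68 fails the triangle inequality since p = 5.68 > 1. Counterexample: x = -1, y = 8, z = 12. d(x,z) = |-1 - 12|^5.68 = 13^5.68 ≈ 2124213.8743, but d(x,y) + d(y,z) = 9^5.68 + 4^5.68 ≈ 263085.8278 + 2628.4562 = 265714.284. Since 2124213.8743 > 265714.284, the triangle inequality is violated.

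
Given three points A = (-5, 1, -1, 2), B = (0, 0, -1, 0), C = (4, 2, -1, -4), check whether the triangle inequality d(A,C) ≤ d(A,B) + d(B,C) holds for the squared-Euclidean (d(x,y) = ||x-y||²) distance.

d(A,B) = 5² + 1² + 0² + 2² = 30, d(B,C) = 4² + 2² + 0² + 4² = 36, d(A,C) = 9² + 1² + 0² + 6² = 118.
d(A,C) = 118 > 30 + 36 = 66. Triangle inequality is VIOLATED. (Squared-Euclidean is not a metric — this is a counterexample.)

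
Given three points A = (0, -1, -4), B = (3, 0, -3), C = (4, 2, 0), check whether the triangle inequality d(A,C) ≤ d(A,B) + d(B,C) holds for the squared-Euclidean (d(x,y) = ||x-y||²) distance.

d(A,B) = 3² + 1² + 1² = 11, d(B,C) = 1² + 2² + 3² = 14, d(A,C) = 4² + 3² + 4² = 41.
d(A,C) = 41 > 11 + 14 = 25. Triangle inequality is VIOLATED. (Squared-Euclidean is not a metric — this is a counterexample.)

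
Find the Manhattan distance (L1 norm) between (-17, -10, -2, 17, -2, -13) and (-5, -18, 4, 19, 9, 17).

Σ|x_i - y_i| = |-17 - (-5)| + |-10 - (-18)| + |-2 - 4| + |17 - 19| + |-2 - 9| + |-13 - 17| = 12 + 8 + 6 + 2 + 11 + 30 = 69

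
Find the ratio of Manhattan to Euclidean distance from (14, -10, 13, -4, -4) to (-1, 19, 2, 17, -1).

L1 = |14 - (-1)| + |-10 - 19| + |13 - 2| + |-4 - 17| + |-4 - (-1)| = 15 + 29 + 11 + 21 + 3 = 79
L2 = √(15² + 29² + 11² + 21² + 3²) = √1637 ≈ 40.4599
L1 ≥ L2 always (equality iff movement is along one axis); L1 > L2 here.
Ratio L1/L2 = 79/√1637 ≈ 1.9526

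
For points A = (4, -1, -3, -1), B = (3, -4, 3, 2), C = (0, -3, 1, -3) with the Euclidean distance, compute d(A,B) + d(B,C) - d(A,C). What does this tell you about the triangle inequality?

d(A,B) = √(1² + 3² + 6² + 3²) = √55 ≈ 7.4162, d(B,C) = √(3² + 1² + 2² + 5²) = √39 ≈ 6.245, d(A,C) = √(4² + 2² + 4² + 2²) = √40 ≈ 6.3246.
d(A,B) + d(B,C) - d(A,C) = 7.4162 + 6.245 - 6.3246 = 13.6612 - 6.3246 = 7.3366 (to 4 decimal places). This is ≥ 0, so the triangle inequality holds for these points.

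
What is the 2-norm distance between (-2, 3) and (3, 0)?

(Σ|x_i - y_i|^2)^(1/2) = (|-2 - 3|^2 + |3 - 0|^2)^(1/2)
= (5^2 + 3^2)^(1/2) = (25 + 9)^(1/2) = (34)^(1/2) ≈ 5.831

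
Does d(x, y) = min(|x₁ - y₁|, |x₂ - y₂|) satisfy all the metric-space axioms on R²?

No. d fails identity of indiscernibles: take x = (2, 0) and y = (2, 9). Then d(x,y) = min(|2 - 2|, |0 - 9|) = min(0, 9) = 0, yet x ≠ y.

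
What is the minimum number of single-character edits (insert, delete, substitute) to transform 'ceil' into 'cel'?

Let D[i][j] be the edit distance between the first i characters of 'ceil' and the first j characters of 'cel', with D[i][0] = i, D[0][j] = j, and D[i][j] = D[i-1][j-1] if the characters match, else 1 + min(D[i-1][j], D[i][j-1], D[i-1][j-1]). Filling the table (rows: prefixes of 'ceil', columns: prefixes of 'cel'):
     ε  c  e  l
  ε  0  1  2  3
  c  1  0  1  2
  e  2  1  0  1
  i  3  2  1  1
  l  4  3  2  1
The bottom-right entry gives D[4][3] = 1, so no sequence of fewer than 1 edit works. Backtracking through the table gives one optimal edit sequence (1 edit):
  ceil → cel (del i @3)
Edit distance = 1.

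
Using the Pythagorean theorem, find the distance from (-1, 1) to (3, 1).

√(Σ(x_i - y_i)²) = √((-1 - 3)² + (1 - 1)²)
= √((-4)² + 0²) = √(16 + 0) = √16 = 4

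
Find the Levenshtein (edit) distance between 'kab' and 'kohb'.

Let D[i][j] be the edit distance between the first i characters of 'kab' and the first j characters of 'kohb', with D[i][0] = i, D[0][j] = j, and D[i][j] = D[i-1][j-1] if the characters match, else 1 + min(D[i-1][j], D[i][j-1], D[i-1][j-1]). Filling the table (rows: prefixes of 'kab', columns: prefixes of 'kohb'):
     ε  k  o  h  b
  ε  0  1  2  3  4
  k  1  0  1  2  3
  a  2  1  1  2  3
  b  3  2  2  2  2
The bottom-right entry gives D[3][4] = 2, so no sequence of fewer than 2 edits works. Backtracking through the table gives one optimal edit sequence (2 edits):
  kab → koab (ins o @2)
  koab → kohb (sub a→h @3)
Edit distance = 2.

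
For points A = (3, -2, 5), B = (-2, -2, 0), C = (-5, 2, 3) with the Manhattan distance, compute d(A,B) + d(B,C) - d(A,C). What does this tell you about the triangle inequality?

d(A,B) = 5 + 0 + 5 = 10, d(B,C) = 3 + 4 + 3 = 10, d(A,C) = 8 + 4 + 2 = 14.
d(A,B) + d(B,C) - d(A,C) = 10 + 10 - 14 = 20 - 14 = 6. This is ≥ 0, so the triangle inequality holds for these points.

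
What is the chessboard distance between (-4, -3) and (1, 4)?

max(|x_i - y_i|) = max(|-4 - 1|, |-3 - 4|) = max(5, 7) = 7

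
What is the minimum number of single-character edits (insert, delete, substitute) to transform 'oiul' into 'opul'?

Let D[i][j] be the edit distance between the first i characters of 'oiul' and the first j characters of 'opul', with D[i][0] = i, D[0][j] = j, and D[i][j] = D[i-1][j-1] if the characters match, else 1 + min(D[i-1][j], D[i][j-1], D[i-1][j-1]). Filling the table (rows: prefixes of 'oiul', columns: prefixes of 'opul'):
     ε  o  p  u  l
  ε  0  1  2  3  4
  o  1  0  1  2  3
  i  2  1  1  2  3
  u  3  2  2  1  2
  l  4  3  3  2  1
The bottom-right entry gives D[4][4] = 1, so no sequence of fewer than 1 edit works. Backtracking through the table gives one optimal edit sequence (1 edit):
  oiul → opul (sub i→p @2)
Edit distance = 1.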